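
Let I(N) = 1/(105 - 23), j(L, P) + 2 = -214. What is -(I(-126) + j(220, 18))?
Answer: 17711/82 ≈ 215.99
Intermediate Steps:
j(L, P) = -216 (j(L, P) = -2 - 214 = -216)
I(N) = 1/82
-(I(-126) + j(220, 18)) = -(1/82 - 216) = -1*(-17711/82) = 17711/82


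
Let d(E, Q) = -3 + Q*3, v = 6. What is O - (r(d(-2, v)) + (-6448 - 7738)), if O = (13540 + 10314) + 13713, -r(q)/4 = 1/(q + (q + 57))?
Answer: 4502515/87 ≈ 51753.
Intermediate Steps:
d(E, Q) = -3 + 3*Q
r(q) = -4/(57 + 2*q) (r(q) = -4/(q + (q + 57)) = -4/(q + (57 + q)) = -4/(57 + 2*q))
O = 37567 (O = 23854 + 13713 = 37567)
O - (r(d(-2, v)) + (-6448 - 7738)) = 37567 - (-4/(57 + 2*(-3 + 3*6)) + (-6448 - 7738)) = 37567 - (-4/(57 + 2*(-3 + 18)) - 14186) = 37567 - (-4/(57 + 2*15) - 14186) = 37567 - (-4/(57 + 30) - 14186) = 37567 - (-4/87 - 14186) = 37567 - 1*(-1234186/87) = 37567 + 1234186/87 = 4502515/87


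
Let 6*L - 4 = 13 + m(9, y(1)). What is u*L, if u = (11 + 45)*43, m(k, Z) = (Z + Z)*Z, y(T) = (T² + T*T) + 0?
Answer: 30100/3 ≈ 10033.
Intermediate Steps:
y(T) = 2*T² (y(T) = (T² + T²) + 0 = 2*T² + 0 = 2*T²)
m(k, Z) = 2*Z² (m(k, Z) = (2*Z)*Z = 2*Z²)
L = 25/6 (L = ⅔ + (13 + 2*(2*1²)²)/6 = ⅔ + (13 + 2*(2*1)²)/6 = ⅔ + (13 + 2*2²)/6 = ⅔ + (13 + 2*4)/6 = ⅔ + (13 + 8)/6 = ⅔ + (⅙)*21 = ⅔ + 7/2 = 25/6 ≈ 4.1667)
u = 2408 (u = 56*43 = 2408)
u*L = 2408*(25/6) = 30100/3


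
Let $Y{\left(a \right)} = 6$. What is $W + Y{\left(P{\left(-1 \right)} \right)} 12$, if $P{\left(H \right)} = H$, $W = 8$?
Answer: $80$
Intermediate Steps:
$W + Y{\left(P{\left(-1 \right)} \right)} 12 = 8 + 6 \cdot 12 = 8 + 72 = 80$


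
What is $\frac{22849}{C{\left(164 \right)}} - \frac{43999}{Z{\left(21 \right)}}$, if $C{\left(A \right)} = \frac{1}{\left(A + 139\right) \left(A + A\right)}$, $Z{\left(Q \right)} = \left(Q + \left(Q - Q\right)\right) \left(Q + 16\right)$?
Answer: $\frac{1764430993433}{777} \approx 2.2708 \cdot 10^{9}$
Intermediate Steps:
$Z{\left(Q \right)} = Q \left(16 + Q\right)$ ($Z{\left(Q \right)} = \left(Q + 0\right) \left(16 + Q\right) = Q \left(16 + Q\right)$)
$C{\left(A \right)} = \frac{1}{2 A \left(139 + A\right)}$ ($C{\left(A \right)} = \frac{1}{\left(139 + A\right) 2 A} = \frac{1}{2 A \left(139 + A\right)}$)
$\frac{22849}{C{\left(164 \right)}} - \frac{43999}{Z{\left(21 \right)}} = \frac{22849}{\frac{1}{2} \cdot \frac{1}{164} \frac{1}{139 + 164}} - \frac{43999}{21 \left(16 + 21\right)} = \frac{22849}{\frac{1}{2} \cdot \frac{1}{164} \cdot \frac{1}{303}} - \frac{43999}{21 \cdot 37} = \frac{22849}{\frac{1}{2} \cdot \frac{1}{164} \cdot \frac{1}{303}} - \frac{43999}{777} = 22849 \frac{1}{\frac{1}{99384}} - \frac{43999}{777} = 22849 \cdot 99384 - \frac{43999}{777} = 2270825016 - \frac{43999}{777} = \frac{1764430993433}{777}$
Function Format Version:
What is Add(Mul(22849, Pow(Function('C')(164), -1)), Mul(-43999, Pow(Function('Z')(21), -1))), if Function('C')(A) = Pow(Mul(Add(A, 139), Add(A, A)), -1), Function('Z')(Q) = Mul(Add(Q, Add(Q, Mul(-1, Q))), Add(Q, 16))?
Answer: Rational(1764430993433, 777) ≈ 2.2708e+9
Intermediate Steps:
Function('Z')(Q) = Mul(Q, Add(16, Q)) (Function('Z')(Q) = Mul(Add(Q, 0), Add(16, Q)) = Mul(Q, Add(16, Q)))
Function('C')(A) = Mul(Rational(1, 2), Pow(A, -1), Pow(Add(139, A), -1)) (Function('C')(A) = Pow(Mul(Add(139, A), Mul(2, A)), -1) = Pow(Mul(2, A, Add(139, A)), -1) = Mul(Rational(1, 2), Pow(A, -1), Pow(Add(139, A), -1)))
Add(Mul(22849, Pow(Function('C')(164), -1)), Mul(-43999, Pow(Function('Z')(21), -1))) = Add(Mul(22849, Pow(Mul(Rational(1, 2), Pow(164, -1), Pow(Add(139, 164), -1)), -1)), Mul(-43999, Pow(Mul(21, Add(16, 21)), -1))) = Add(Mul(22849, Pow(Mul(Rational(1, 2), Rational(1, 164), Pow(303, -1)), -1)), Mul(-43999, Pow(Mul(21, 37), -1))) = Add(Mul(22849, Pow(Mul(Rational(1, 2), Rational(1, 164), Rational(1, 303)), -1)), Mul(-43999, Pow(777, -1))) = Add(Mul(22849, Pow(Rational(1, 99384), -1)), Mul(-43999, Rational(1, 777))) = Add(Mul(22849, 99384), Rational(-43999, 777)) = Add(2270825016, Rational(-43999, 777)) = Rational(1764430993433, 777)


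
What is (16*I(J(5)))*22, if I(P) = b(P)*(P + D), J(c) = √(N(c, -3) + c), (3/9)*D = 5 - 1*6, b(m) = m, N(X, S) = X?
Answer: 3520 - 1056*√10 ≈ 180.63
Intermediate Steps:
D = -3 (D = 3*(5 - 1*6) = 3*(5 - 6) = 3*(-1) = -3)
J(c) = √2*√c (J(c) = √(c + c) = √(2*c) = √2*√c)
I(P) = P*(-3 + P) (I(P) = P*(P - 3) = P*(-3 + P))
(16*I(J(5)))*22 = (16*((√2*√5)*(-3 + √2*√5)))*22 = (16*(√10*(-3 + √10)))*22 = (16*√10*(-3 + √10))*22 = 352*√10*(-3 + √10)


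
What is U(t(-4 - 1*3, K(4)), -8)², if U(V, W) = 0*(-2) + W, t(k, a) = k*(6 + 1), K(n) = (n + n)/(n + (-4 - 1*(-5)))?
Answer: 64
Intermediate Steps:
K(n) = 2*n/(1 + n) (K(n) = (2*n)/(n + (-4 + 5)) = (2*n)/(n + 1) = (2*n)/(1 + n) = 2*n/(1 + n))
t(k, a) = 7*k (t(k, a) = k*7 = 7*k)
U(V, W) = W (U(V, W) = 0 + W = W)
U(t(-4 - 1*3, K(4)), -8)² = (-8)² = 64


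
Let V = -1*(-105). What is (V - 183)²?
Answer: 6084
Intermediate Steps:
V = 105
(V - 183)² = (105 - 183)² = (-78)² = 6084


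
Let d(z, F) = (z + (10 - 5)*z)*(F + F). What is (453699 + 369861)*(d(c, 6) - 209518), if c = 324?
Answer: -153338636400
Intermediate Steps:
d(z, F) = 12*F*z (d(z, F) = (z + 5*z)*(2*F) = (6*z)*(2*F) = 12*F*z)
(453699 + 369861)*(d(c, 6) - 209518) = (453699 + 369861)*(12*6*324 - 209518) = 823560*(23328 - 209518) = 823560*(-186190) = -153338636400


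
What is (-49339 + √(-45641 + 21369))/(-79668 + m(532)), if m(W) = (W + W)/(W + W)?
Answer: 49339/79667 - 4*I*√1517/79667 ≈ 0.61932 - 0.0019556*I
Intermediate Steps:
m(W) = 1 (m(W) = (2*W)/((2*W)) = (2*W)*(1/(2*W)) = 1)
(-49339 + √(-45641 + 21369))/(-79668 + m(532)) = (-49339 + √(-45641 + 21369))/(-79668 + 1) = (-49339 + √(-24272))/(-79667) = (-49339 + 4*I*√1517)*(-1/79667) = 49339/79667 - 4*I*√1517/79667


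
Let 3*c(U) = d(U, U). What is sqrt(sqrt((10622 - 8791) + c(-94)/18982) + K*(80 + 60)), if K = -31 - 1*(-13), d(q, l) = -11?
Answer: sqrt(-8171974228320 + 56946*sqrt(5937652076790))/56946 ≈ 49.772*I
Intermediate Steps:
c(U) = -11/3 (c(U) = (1/3)*(-11) = -11/3)
K = -18 (K = -31 + 13 = -18)
sqrt(sqrt((10622 - 8791) + c(-94)/18982) + K*(80 + 60)) = sqrt(sqrt((10622 - 8791) - 11/3/18982) - 18*(80 + 60)) = sqrt(sqrt(1831 - 11/3*1/18982) - 18*140) = sqrt(sqrt(1831 - 11/56946) - 2520) = sqrt(sqrt(104268115/56946) - 2520) = sqrt(sqrt(5937652076790)/56946 - 2520) = sqrt(-2520 + sqrt(5937652076790)/56946)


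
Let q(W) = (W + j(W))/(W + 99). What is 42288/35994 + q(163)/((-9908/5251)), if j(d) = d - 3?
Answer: 8121133081/15572780104 ≈ 0.52150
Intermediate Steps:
j(d) = -3 + d
q(W) = (-3 + 2*W)/(99 + W) (q(W) = (W + (-3 + W))/(W + 99) = (-3 + 2*W)/(99 + W))
42288/35994 + q(163)/((-9908/5251)) = 42288/35994 + ((-3 + 2*163)/(99 + 163))/((-9908/5251)) = 42288*(1/35994) + ((-3 + 326)/262)/((-9908*1/5251)) = 7048/5999 + ((1/262)*323)/(-9908/5251) = 7048/5999 + (323/262)*(-5251/9908) = 7048/5999 - 1696073/2595896 = 8121133081/15572780104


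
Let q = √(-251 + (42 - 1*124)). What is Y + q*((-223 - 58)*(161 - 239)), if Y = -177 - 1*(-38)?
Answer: -139 + 65754*I*√37 ≈ -139.0 + 3.9997e+5*I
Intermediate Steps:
Y = -139 (Y = -177 + 38 = -139)
q = 3*I*√37 (q = √(-251 + (42 - 124)) = √(-251 - 82) = √(-333) = 3*I*√37 ≈ 18.248*I)
Y + q*((-223 - 58)*(161 - 239)) = -139 + (3*I*√37)*((-223 - 58)*(161 - 239)) = -139 + (3*I*√37)*(-281*(-78)) = -139 + (3*I*√37)*21918 = -139 + 65754*I*√37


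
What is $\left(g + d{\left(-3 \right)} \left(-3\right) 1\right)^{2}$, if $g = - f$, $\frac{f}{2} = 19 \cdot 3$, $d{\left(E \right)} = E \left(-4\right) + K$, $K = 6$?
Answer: $28224$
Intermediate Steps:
$d{\left(E \right)} = 6 - 4 E$ ($d{\left(E \right)} = E \left(-4\right) + 6 = - 4 E + 6 = 6 - 4 E$)
$f = 114$ ($f = 2 \cdot 19 \cdot 3 = 2 \cdot 57 = 114$)
$g = -114$ ($g = \left(-1\right) 114 = -114$)
$\left(g + d{\left(-3 \right)} \left(-3\right) 1\right)^{2} = \left(-114 + \left(6 - -12\right) \left(-3\right) 1\right)^{2} = \left(-114 + \left(6 + 12\right) \left(-3\right) 1\right)^{2} = \left(-114 + 18 \left(-3\right) 1\right)^{2} = \left(-114 - 54\right)^{2} = \left(-168\right)^{2} = 28224$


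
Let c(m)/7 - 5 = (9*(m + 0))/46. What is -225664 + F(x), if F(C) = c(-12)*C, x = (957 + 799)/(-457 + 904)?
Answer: -2319301772/10281 ≈ -2.2559e+5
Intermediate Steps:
c(m) = 35 + 63*m/46 (c(m) = 35 + 7*((9*(m + 0))/46) = 35 + 7*((9*m)*(1/46)) = 35 + 7*(9*m/46) = 35 + 63*m/46)
x = 1756/447 ≈ 3.9284
F(C) = 427*C/23 (F(C) = (35 + (63/46)*(-12))*C = (35 - 378/23)*C = 427*C/23)
-225664 + F(x) = -225664 + (427/23)*(1756/447) = -225664 + 749812/10281 = -2319301772/10281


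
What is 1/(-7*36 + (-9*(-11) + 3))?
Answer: -1/150 ≈ -0.0066667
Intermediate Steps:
1/(-7*36 + (-9*(-11) + 3)) = 1/(-252 + (99 + 3)) = 1/(-252 + 102) = 1/(-150) = -1/150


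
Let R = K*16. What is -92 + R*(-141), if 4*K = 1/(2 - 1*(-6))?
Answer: -325/2 ≈ -162.50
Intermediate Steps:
K = 1/32 (K = 1/(4*(2 - 1*(-6))) = 1/(4*(2 + 6)) = (¼)/8 = (¼)*(⅛) = 1/32 ≈ 0.031250)
R = ½ (R = (1/32)*16 = ½ ≈ 0.50000)
-92 + R*(-141) = -92 + (½)*(-141) = -92 - 141/2 = -325/2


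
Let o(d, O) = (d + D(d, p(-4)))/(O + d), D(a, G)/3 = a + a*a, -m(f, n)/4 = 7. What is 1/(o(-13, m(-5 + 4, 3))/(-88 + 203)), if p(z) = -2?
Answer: -943/91 ≈ -10.363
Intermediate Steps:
m(f, n) = -28 (m(f, n) = -4*7 = -28)
D(a, G) = 3*a + 3*a² (D(a, G) = 3*(a + a*a) = 3*(a + a²) = 3*a + 3*a²)
o(d, O) = (d + 3*d*(1 + d))/(O + d)
1/(o(-13, m(-5 + 4, 3))/(-88 + 203)) = 1/((-13*(4 + 3*(-13))/(-28 - 13))/(-88 + 203)) = 1/(-13*(4 - 39)/(-41)/115) = 1/(-13*(-1/41)*(-35)*(1/115)) = 1/(-455/41*1/115) = 1/(-91/943) = -943/91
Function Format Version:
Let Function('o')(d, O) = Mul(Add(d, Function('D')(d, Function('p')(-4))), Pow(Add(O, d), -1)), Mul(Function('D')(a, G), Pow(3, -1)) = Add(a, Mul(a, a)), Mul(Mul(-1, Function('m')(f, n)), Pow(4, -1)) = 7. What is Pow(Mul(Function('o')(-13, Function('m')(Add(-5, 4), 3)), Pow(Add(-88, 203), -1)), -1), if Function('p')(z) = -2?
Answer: Rational(-943, 91) ≈ -10.363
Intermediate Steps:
Function('m')(f, n) = -28 (Function('m')(f, n) = Mul(-4, 7) = -28)
Function('D')(a, G) = Add(Mul(3, a), Mul(3, Pow(a, 2))) (Function('D')(a, G) = Mul(3, Add(a, Mul(a, a))) = Mul(3, Add(a, Pow(a, 2))) = Add(Mul(3, a), Mul(3, Pow(a, 2))))
Function('o')(d, O) = Mul(Pow(Add(O, d), -1), Add(d, Mul(3, d, Add(1, d)))) (Function('o')(d, O) = Mul(Add(d, Mul(3, d, Add(1, d))), Pow(Add(O, d), -1)) = Mul(Pow(Add(O, d), -1), Add(d, Mul(3, d, Add(1, d)))))
Pow(Mul(Function('o')(-13, Function('m')(Add(-5, 4), 3)), Pow(Add(-88, 203), -1)), -1) = Pow(Mul(Mul(-13, Pow(Add(-28, -13), -1), Add(4, Mul(3, -13))), Pow(Add(-88, 203), -1)), -1) = Pow(Mul(Mul(-13, Pow(-41, -1), Add(4, -39)), Pow(115, -1)), -1) = Pow(Mul(Mul(-13, Rational(-1, 41), -35), Rational(1, 115)), -1) = Pow(Mul(Rational(-455, 41), Rational(1, 115)), -1) = Pow(Rational(-91, 943), -1) = Rational(-943, 91)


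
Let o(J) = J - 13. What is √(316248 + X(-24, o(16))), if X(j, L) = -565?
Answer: √315683 ≈ 561.86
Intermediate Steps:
o(J) = -13 + J
√(316248 + X(-24, o(16))) = √(316248 - 565) = √315683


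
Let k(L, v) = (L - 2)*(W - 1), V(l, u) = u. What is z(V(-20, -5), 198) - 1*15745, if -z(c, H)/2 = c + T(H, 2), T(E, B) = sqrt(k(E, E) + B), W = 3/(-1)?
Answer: -15735 - 2*I*sqrt(782) ≈ -15735.0 - 55.929*I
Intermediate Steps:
W = -3 (W = 3*(-1) = -3)
k(L, v) = 8 - 4*L (k(L, v) = (L - 2)*(-3 - 1) = (-2 + L)*(-4) = 8 - 4*L)
T(E, B) = sqrt(8 + B - 4*E) (T(E, B) = sqrt((8 - 4*E) + B) = sqrt(8 + B - 4*E))
z(c, H) = -2*c - 2*sqrt(10 - 4*H) (z(c, H) = -2*(c + sqrt(8 + 2 - 4*H)) = -2*(c + sqrt(10 - 4*H)) = -2*c - 2*sqrt(10 - 4*H))
z(V(-20, -5), 198) - 1*15745 = (-2*(-5) - 2*sqrt(10 - 4*198)) - 1*15745 = (10 - 2*sqrt(10 - 792)) - 15745 = (10 - 2*I*sqrt(782)) - 15745 = -15735 - 2*I*sqrt(782)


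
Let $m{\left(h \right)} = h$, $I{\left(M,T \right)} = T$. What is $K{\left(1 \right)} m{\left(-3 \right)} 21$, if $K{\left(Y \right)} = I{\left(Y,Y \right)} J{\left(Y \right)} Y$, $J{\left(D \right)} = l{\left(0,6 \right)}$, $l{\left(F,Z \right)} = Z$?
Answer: $-378$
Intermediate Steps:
$J{\left(D \right)} = 6$
$K{\left(Y \right)} = 6 Y^{2}$ ($K{\left(Y \right)} = Y 6 Y = 6 Y Y = 6 Y^{2}$)
$K{\left(1 \right)} m{\left(-3 \right)} 21 = 6 \cdot 1^{2} \left(-3\right) 21 = 6 \cdot 1 \left(-3\right) 21 = 6 \left(-3\right) 21 = \left(-18\right) 21 = -378$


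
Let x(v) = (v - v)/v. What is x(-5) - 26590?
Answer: -26590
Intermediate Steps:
x(v) = 0 (x(v) = 0/v = 0)
x(-5) - 26590 = 0 - 26590 = -26590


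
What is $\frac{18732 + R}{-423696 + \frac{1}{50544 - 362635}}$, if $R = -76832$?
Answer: $\frac{18132487100}{132231708337} \approx 0.13713$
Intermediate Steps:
$\frac{18732 + R}{-423696 + \frac{1}{50544 - 362635}} = \frac{18732 - 76832}{-423696 + \frac{1}{50544 - 362635}} = - \frac{58100}{-423696 + \frac{1}{-312091}} = - \frac{58100}{-423696 - \frac{1}{312091}} = - \frac{58100}{- \frac{132231708337}{312091}} = \left(-58100\right) \left(- \frac{312091}{132231708337}\right) = \frac{18132487100}{132231708337}$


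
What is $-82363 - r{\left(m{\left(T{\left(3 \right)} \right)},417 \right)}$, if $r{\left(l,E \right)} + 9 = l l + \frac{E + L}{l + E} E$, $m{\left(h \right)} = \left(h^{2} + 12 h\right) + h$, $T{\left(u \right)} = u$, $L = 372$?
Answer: $- \frac{13231661}{155} \approx -85366.0$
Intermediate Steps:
$m{\left(h \right)} = h^{2} + 13 h$
$r{\left(l,E \right)} = -9 + l^{2} + \frac{E \left(372 + E\right)}{E + l}$ ($r{\left(l,E \right)} = -9 + \left(l l + \frac{E + 372}{l + E} E\right) = -9 + \left(l^{2} + \frac{372 + E}{E + l} E\right) = -9 + \left(l^{2} + \frac{E \left(372 + E\right)}{E + l}\right) = -9 + l^{2} + \frac{E \left(372 + E\right)}{E + l}$)
$-82363 - r{\left(m{\left(T{\left(3 \right)} \right)},417 \right)} = -82363 - \frac{417^{2} + \left(3 \left(13 + 3\right)\right)^{3} - 9 \cdot 3 \left(13 + 3\right) + 363 \cdot 417 + 417 \left(3 \left(13 + 3\right)\right)^{2}}{417 + 3 \left(13 + 3\right)} = -82363 - \frac{173889 + \left(3 \cdot 16\right)^{3} - 9 \cdot 3 \cdot 16 + 151371 + 417 \left(3 \cdot 16\right)^{2}}{417 + 3 \cdot 16} = -82363 - \frac{173889 + 48^{3} - 432 + 151371 + 417 \cdot 48^{2}}{417 + 48} = -82363 - \frac{173889 + 110592 - 432 + 151371 + 417 \cdot 2304}{465} = -82363 - \frac{173889 + 110592 - 432 + 151371 + 960768}{465} = -82363 - \frac{1}{465} \cdot 1396188 = -82363 - \frac{465396}{155} = - \frac{13231661}{155}$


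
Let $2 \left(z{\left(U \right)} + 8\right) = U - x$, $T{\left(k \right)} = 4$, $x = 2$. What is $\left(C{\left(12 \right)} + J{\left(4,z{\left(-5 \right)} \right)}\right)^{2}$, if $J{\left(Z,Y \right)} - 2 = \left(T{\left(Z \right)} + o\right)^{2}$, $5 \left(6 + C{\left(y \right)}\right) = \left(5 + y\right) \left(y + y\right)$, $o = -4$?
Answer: $\frac{150544}{25} \approx 6021.8$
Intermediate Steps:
$z{\left(U \right)} = -9 + \frac{U}{2}$ ($z{\left(U \right)} = -8 + \frac{U - 2}{2} = -8 + \frac{-2 + U}{2} = -8 + \left(-1 + \frac{U}{2}\right) = -9 + \frac{U}{2}$)
$C{\left(y \right)} = -6 + \frac{2 y \left(5 + y\right)}{5}$ ($C{\left(y \right)} = -6 + \frac{\left(5 + y\right) \left(y + y\right)}{5} = -6 + \frac{\left(5 + y\right) 2 y}{5} = -6 + \frac{2 y \left(5 + y\right)}{5}$)
$J{\left(Z,Y \right)} = 2$ ($J{\left(Z,Y \right)} = 2 + \left(4 - 4\right)^{2} = 2 + 0^{2} = 2 + 0 = 2$)
$\left(C{\left(12 \right)} + J{\left(4,z{\left(-5 \right)} \right)}\right)^{2} = \left(\left(-6 + 2 \cdot 12 + \frac{2 \cdot 12^{2}}{5}\right) + 2\right)^{2} = \left(\left(-6 + 24 + \frac{2}{5} \cdot 144\right) + 2\right)^{2} = \left(\left(-6 + 24 + \frac{288}{5}\right) + 2\right)^{2} = \left(\frac{378}{5} + 2\right)^{2} = \left(\frac{388}{5}\right)^{2} = \frac{150544}{25}$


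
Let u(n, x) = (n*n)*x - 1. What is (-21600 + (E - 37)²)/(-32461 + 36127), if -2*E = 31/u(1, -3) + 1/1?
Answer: -1310039/234624 ≈ -5.5836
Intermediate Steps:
u(n, x) = -1 + x*n² (u(n, x) = n²*x - 1 = x*n² - 1 = -1 + x*n²)
E = 27/8 (E = -(31/(-1 - 3*1²) + 1/1)/2 = -(31/(-1 - 3*1) + 1*1)/2 = -(31/(-1 - 3) + 1)/2 = -(31/(-4) + 1)/2 = -(31*(-¼) + 1)/2 = -(-31/4 + 1)/2 = -½*(-27/4) = 27/8 ≈ 3.3750)
(-21600 + (E - 37)²)/(-32461 + 36127) = (-21600 + (27/8 - 37)²)/(-32461 + 36127) = (-21600 + (-269/8)²)/3666 = (-21600 + 72361/64)*(1/3666) = -1310039/64*1/3666 = -1310039/234624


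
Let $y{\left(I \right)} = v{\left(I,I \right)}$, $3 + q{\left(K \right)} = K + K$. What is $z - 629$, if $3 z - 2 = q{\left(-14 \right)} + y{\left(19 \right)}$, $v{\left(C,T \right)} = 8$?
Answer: $-636$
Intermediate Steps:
$q{\left(K \right)} = -3 + 2 K$ ($q{\left(K \right)} = -3 + \left(K + K\right) = -3 + 2 K$)
$y{\left(I \right)} = 8$
$z = -7$ ($z = \frac{2}{3} + \frac{\left(-3 + 2 \left(-14\right)\right) + 8}{3} = \frac{2}{3} + \frac{\left(-3 - 28\right) + 8}{3} = \frac{2}{3} + \frac{-31 + 8}{3} = \frac{2}{3} + \frac{1}{3} \left(-23\right) = \frac{2}{3} - \frac{23}{3} = -7$)
$z - 629 = -7 - 629 = -636$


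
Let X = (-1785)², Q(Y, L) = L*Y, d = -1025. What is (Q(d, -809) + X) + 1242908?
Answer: 5258358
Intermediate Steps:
X = 3186225
(Q(d, -809) + X) + 1242908 = (-809*(-1025) + 3186225) + 1242908 = (829225 + 3186225) + 1242908 = 4015450 + 1242908 = 5258358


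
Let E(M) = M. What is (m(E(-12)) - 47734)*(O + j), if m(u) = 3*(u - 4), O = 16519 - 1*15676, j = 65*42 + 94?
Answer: -175216594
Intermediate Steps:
j = 2824 (j = 2730 + 94 = 2824)
O = 843 (O = 16519 - 15676 = 843)
m(u) = -12 + 3*u (m(u) = 3*(-4 + u) = -12 + 3*u)
(m(E(-12)) - 47734)*(O + j) = ((-12 + 3*(-12)) - 47734)*(843 + 2824) = ((-12 - 36) - 47734)*3667 = (-48 - 47734)*3667 = -47782*3667 = -175216594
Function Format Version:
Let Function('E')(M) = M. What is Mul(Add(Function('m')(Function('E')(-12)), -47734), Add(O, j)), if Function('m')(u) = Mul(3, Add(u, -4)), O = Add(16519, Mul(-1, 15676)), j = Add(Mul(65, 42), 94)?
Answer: -175216594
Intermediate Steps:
j = 2824 (j = Add(2730, 94) = 2824)
O = 843 (O = Add(16519, -15676) = 843)
Function('m')(u) = Add(-12, Mul(3, u)) (Function('m')(u) = Mul(3, Add(-4, u)) = Add(-12, Mul(3, u)))
Mul(Add(Function('m')(Function('E')(-12)), -47734), Add(O, j)) = Mul(Add(Add(-12, Mul(3, -12)), -47734), Add(843, 2824)) = Mul(Add(Add(-12, -36), -47734), 3667) = Mul(Add(-48, -47734), 3667) = Mul(-47782, 3667) = -175216594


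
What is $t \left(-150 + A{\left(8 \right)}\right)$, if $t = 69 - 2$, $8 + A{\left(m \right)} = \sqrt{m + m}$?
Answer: $-10318$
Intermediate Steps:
$A{\left(m \right)} = -8 + \sqrt{2} \sqrt{m}$ ($A{\left(m \right)} = -8 + \sqrt{m + m} = -8 + \sqrt{2 m} = -8 + \sqrt{2} \sqrt{m}$)
$t = 67$ ($t = 69 - 2 = 67$)
$t \left(-150 + A{\left(8 \right)}\right) = 67 \left(-150 - \left(8 - \sqrt{2} \sqrt{8}\right)\right) = 67 \left(-150 - \left(8 - \sqrt{2} \cdot 2 \sqrt{2}\right)\right) = 67 \left(-150 + \left(-8 + 4\right)\right) = 67 \left(-150 - 4\right) = 67 \left(-154\right) = -10318$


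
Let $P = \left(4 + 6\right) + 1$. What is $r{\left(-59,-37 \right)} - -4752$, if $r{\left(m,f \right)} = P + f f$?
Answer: $6132$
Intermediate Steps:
$P = 11$ ($P = 10 + 1 = 11$)
$r{\left(m,f \right)} = 11 + f^{2}$ ($r{\left(m,f \right)} = 11 + f f = 11 + f^{2}$)
$r{\left(-59,-37 \right)} - -4752 = \left(11 + \left(-37\right)^{2}\right) - -4752 = \left(11 + 1369\right) + 4752 = 1380 + 4752 = 6132$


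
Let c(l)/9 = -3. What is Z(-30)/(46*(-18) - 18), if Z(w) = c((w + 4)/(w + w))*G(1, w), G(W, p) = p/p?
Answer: 3/94 ≈ 0.031915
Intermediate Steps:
G(W, p) = 1
c(l) = -27 (c(l) = 9*(-3) = -27)
Z(w) = -27 (Z(w) = -27*1 = -27)
Z(-30)/(46*(-18) - 18) = -27/(46*(-18) - 18) = -27/(-828 - 18) = -27/(-846) = -27*(-1/846) = 3/94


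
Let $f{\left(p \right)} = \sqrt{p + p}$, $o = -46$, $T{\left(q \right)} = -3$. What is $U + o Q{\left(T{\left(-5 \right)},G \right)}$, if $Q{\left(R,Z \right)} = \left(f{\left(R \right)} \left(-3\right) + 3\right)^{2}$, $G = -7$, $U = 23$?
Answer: $2093 + 828 i \sqrt{6} \approx 2093.0 + 2028.2 i$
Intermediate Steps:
$f{\left(p \right)} = \sqrt{2} \sqrt{p}$ ($f{\left(p \right)} = \sqrt{2 p} = \sqrt{2} \sqrt{p}$)
$Q{\left(R,Z \right)} = \left(3 - 3 \sqrt{2} \sqrt{R}\right)^{2}$ ($Q{\left(R,Z \right)} = \left(\sqrt{2} \sqrt{R} \left(-3\right) + 3\right)^{2} = \left(- 3 \sqrt{2} \sqrt{R} + 3\right)^{2} = \left(3 - 3 \sqrt{2} \sqrt{R}\right)^{2}$)
$U + o Q{\left(T{\left(-5 \right)},G \right)} = 23 - 46 \cdot 9 \left(-1 + \sqrt{2} \sqrt{-3}\right)^{2} = 23 - 46 \cdot 9 \left(-1 + \sqrt{2} i \sqrt{3}\right)^{2} = 23 - 46 \cdot 9 \left(-1 + i \sqrt{6}\right)^{2} = 23 - 414 \left(-1 + i \sqrt{6}\right)^{2}$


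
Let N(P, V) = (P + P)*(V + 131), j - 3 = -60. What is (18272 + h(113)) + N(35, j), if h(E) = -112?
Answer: 23340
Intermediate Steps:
j = -57 (j = 3 - 60 = -57)
N(P, V) = 2*P*(131 + V) (N(P, V) = (2*P)*(131 + V) = 2*P*(131 + V))
(18272 + h(113)) + N(35, j) = (18272 - 112) + 2*35*(131 - 57) = 18160 + 2*35*74 = 18160 + 5180 = 23340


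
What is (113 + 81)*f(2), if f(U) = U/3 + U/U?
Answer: 970/3 ≈ 323.33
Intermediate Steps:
f(U) = 1 + U/3 (f(U) = U*(1/3) + 1 = U/3 + 1 = 1 + U/3)
(113 + 81)*f(2) = (113 + 81)*(1 + (1/3)*2) = 194*(1 + 2/3) = 194*(5/3) = 970/3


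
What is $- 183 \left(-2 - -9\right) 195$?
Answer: $-249795$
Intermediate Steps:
$- 183 \left(-2 - -9\right) 195 = - 183 \left(-2 + 9\right) 195 = \left(-183\right) 7 \cdot 195 = \left(-1281\right) 195 = -249795$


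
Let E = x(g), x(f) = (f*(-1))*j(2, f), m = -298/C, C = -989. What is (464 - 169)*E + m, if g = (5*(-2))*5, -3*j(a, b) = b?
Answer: 729388394/2967 ≈ 2.4583e+5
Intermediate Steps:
j(a, b) = -b/3
m = 298/989 (m = -298/(-989) = -298*(-1/989) = 298/989 ≈ 0.30131)
g = -50 (g = -10*5 = -50)
x(f) = f²/3 (x(f) = (f*(-1))*(-f/3) = (-f)*(-f/3) = f²/3)
E = 2500/3 (E = (⅓)*(-50)² = (⅓)*2500 = 2500/3 ≈ 833.33)
(464 - 169)*E + m = (464 - 169)*(2500/3) + 298/989 = 295*(2500/3) + 298/989 = 737500/3 + 298/989 = 729388394/2967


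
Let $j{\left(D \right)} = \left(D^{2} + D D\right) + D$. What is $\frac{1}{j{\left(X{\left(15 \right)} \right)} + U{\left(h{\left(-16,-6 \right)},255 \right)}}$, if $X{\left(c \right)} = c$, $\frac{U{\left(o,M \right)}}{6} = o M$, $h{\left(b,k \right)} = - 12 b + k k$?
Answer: $\frac{1}{349305} \approx 2.8628 \cdot 10^{-6}$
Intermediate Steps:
$h{\left(b,k \right)} = k^{2} - 12 b$ ($h{\left(b,k \right)} = - 12 b + k^{2} = k^{2} - 12 b$)
$U{\left(o,M \right)} = 6 M o$ ($U{\left(o,M \right)} = 6 o M = 6 M o$)
$j{\left(D \right)} = D + 2 D^{2}$ ($j{\left(D \right)} = \left(D^{2} + D^{2}\right) + D = 2 D^{2} + D = D + 2 D^{2}$)
$\frac{1}{j{\left(X{\left(15 \right)} \right)} + U{\left(h{\left(-16,-6 \right)},255 \right)}} = \frac{1}{15 \left(1 + 2 \cdot 15\right) + 6 \cdot 255 \left(\left(-6\right)^{2} - -192\right)} = \frac{1}{15 \left(1 + 30\right) + 6 \cdot 255 \left(36 + 192\right)} = \frac{1}{15 \cdot 31 + 6 \cdot 255 \cdot 228} = \frac{1}{465 + 348840} = \frac{1}{349305}$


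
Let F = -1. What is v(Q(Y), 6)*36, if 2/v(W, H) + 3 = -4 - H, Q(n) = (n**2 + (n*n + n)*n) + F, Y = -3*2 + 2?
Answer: -72/13 ≈ -5.5385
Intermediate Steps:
Y = -4 (Y = -6 + 2 = -4)
Q(n) = -1 + n**2 + n*(n + n**2) (Q(n) = (n**2 + (n*n + n)*n) - 1 = (n**2 + (n**2 + n)*n) - 1 = (n**2 + (n + n**2)*n) - 1 = (n**2 + n*(n + n**2)) - 1 = -1 + n**2 + n*(n + n**2))
v(W, H) = 2/(-7 - H) (v(W, H) = 2/(-3 + (-4 - H)) = 2/(-7 - H))
v(Q(Y), 6)*36 = -2/(7 + 6)*36 = -2/13*36 = -72/13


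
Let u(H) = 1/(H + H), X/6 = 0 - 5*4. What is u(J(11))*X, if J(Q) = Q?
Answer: -60/11 ≈ -5.4545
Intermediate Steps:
X = -120 (X = 6*(0 - 5*4) = 6*(0 - 20) = 6*(-20) = -120)
u(H) = 1/(2*H)
u(J(11))*X = ((1/2)/11)*(-120) = ((1/2)*(1/11))*(-120) = (1/22)*(-120) = -60/11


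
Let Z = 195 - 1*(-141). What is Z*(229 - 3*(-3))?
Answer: 79968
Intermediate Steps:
Z = 336 (Z = 195 + 141 = 336)
Z*(229 - 3*(-3)) = 336*(229 - 3*(-3)) = 336*(229 + 9) = 336*238 = 79968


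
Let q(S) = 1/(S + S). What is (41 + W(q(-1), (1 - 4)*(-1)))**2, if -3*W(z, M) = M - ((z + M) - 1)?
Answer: 6561/4 ≈ 1640.3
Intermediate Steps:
q(S) = 1/(2*S)
W(z, M) = -1/3 + z/3 (W(z, M) = -(M - ((z + M) - 1))/3 = -(M - ((M + z) - 1))/3 = -(M - (-1 + M + z))/3 = -(M + (1 - M - z))/3 = -(1 - z)/3 = -1/3 + z/3)
(41 + W(q(-1), (1 - 4)*(-1)))**2 = (41 + (-1/3 + ((1/2)/(-1))/3))**2 = (41 + (-1/3 + ((1/2)*(-1))/3))**2 = (41 + (-1/3 + (1/3)*(-1/2)))**2 = (41 + (-1/3 - 1/6))**2 = (41 - 1/2)**2 = (81/2)**2 = 6561/4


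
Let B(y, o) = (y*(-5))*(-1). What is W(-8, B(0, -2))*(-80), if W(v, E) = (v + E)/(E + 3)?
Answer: 640/3 ≈ 213.33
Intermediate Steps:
B(y, o) = 5*y (B(y, o) = -5*y*(-1) = 5*y)
W(v, E) = (E + v)/(3 + E)
W(-8, B(0, -2))*(-80) = ((5*0 - 8)/(3 + 5*0))*(-80) = ((0 - 8)/(3 + 0))*(-80) = (-8/3)*(-80) = ((⅓)*(-8))*(-80) = -8/3*(-80) = 640/3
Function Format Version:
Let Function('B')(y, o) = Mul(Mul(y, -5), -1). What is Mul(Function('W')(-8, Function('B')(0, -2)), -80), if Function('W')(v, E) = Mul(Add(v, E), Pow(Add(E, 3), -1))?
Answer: Rational(640, 3) ≈ 213.33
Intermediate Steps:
Function('B')(y, o) = Mul(5, y) (Function('B')(y, o) = Mul(Mul(-5, y), -1) = Mul(5, y))
Function('W')(v, E) = Mul(Pow(Add(3, E), -1), Add(E, v)) (Function('W')(v, E) = Mul(Add(E, v), Pow(Add(3, E), -1)) = Mul(Pow(Add(3, E), -1), Add(E, v)))
Mul(Function('W')(-8, Function('B')(0, -2)), -80) = Mul(Mul(Pow(Add(3, Mul(5, 0)), -1), Add(Mul(5, 0), -8)), -80) = Mul(Mul(Pow(Add(3, 0), -1), Add(0, -8)), -80) = Mul(Mul(Pow(3, -1), -8), -80) = Mul(Mul(Rational(1, 3), -8), -80) = Mul(Rational(-8, 3), -80) = Rational(640, 3)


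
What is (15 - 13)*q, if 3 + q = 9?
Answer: 12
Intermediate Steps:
q = 6 (q = -3 + 9 = 6)
(15 - 13)*q = (15 - 13)*6 = 2*6 = 12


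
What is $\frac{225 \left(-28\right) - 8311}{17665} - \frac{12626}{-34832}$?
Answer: $- \frac{142946031}{307653640} \approx -0.46463$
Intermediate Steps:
$\frac{225 \left(-28\right) - 8311}{17665} - \frac{12626}{-34832} = \left(-6300 - 8311\right) \frac{1}{17665} - - \frac{6313}{17416} = \left(-14611\right) \frac{1}{17665} + \frac{6313}{17416} = - \frac{14611}{17665} + \frac{6313}{17416} = - \frac{142946031}{307653640}$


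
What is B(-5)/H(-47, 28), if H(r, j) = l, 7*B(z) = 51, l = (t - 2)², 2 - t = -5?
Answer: 51/175 ≈ 0.29143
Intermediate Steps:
t = 7 (t = 2 - 1*(-5) = 2 + 5 = 7)
l = 25 (l = (7 - 2)² = 5² = 25)
B(z) = 51/7 (B(z) = (⅐)*51 = 51/7)
H(r, j) = 25
B(-5)/H(-47, 28) = (51/7)/25 = (51/7)*(1/25) = 51/175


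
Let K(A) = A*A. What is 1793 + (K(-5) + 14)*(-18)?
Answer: 1091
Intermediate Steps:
K(A) = A²
1793 + (K(-5) + 14)*(-18) = 1793 + ((-5)² + 14)*(-18) = 1793 + (25 + 14)*(-18) = 1793 + 39*(-18) = 1793 - 702 = 1091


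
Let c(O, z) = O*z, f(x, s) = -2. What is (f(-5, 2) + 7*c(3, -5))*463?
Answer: -49541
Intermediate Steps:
(f(-5, 2) + 7*c(3, -5))*463 = (-2 + 7*(3*(-5)))*463 = (-2 + 7*(-15))*463 = (-2 - 105)*463 = -107*463 = -49541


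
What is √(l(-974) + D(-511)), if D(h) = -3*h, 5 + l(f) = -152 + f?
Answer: √402 ≈ 20.050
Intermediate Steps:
l(f) = -157 + f (l(f) = -5 + (-152 + f) = -157 + f)
√(l(-974) + D(-511)) = √((-157 - 974) - 3*(-511)) = √(-1131 + 1533) = √402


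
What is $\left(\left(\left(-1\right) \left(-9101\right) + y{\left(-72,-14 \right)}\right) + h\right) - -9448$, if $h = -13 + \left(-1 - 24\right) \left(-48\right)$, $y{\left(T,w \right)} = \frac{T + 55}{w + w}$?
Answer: $\frac{552625}{28} \approx 19737.0$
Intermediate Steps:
$y{\left(T,w \right)} = \frac{55 + T}{2 w}$
$h = 1187$ ($h = -13 + \left(-1 - 24\right) \left(-48\right) = -13 - -1200 = -13 + 1200 = 1187$)
$\left(\left(\left(-1\right) \left(-9101\right) + y{\left(-72,-14 \right)}\right) + h\right) - -9448 = \left(\left(\left(-1\right) \left(-9101\right) + \frac{55 - 72}{2 \left(-14\right)}\right) + 1187\right) - -9448 = \left(\left(9101 + \frac{1}{2} \left(- \frac{1}{14}\right) \left(-17\right)\right) + 1187\right) + 9448 = \left(\left(9101 + \frac{17}{28}\right) + 1187\right) + 9448 = \left(\frac{254845}{28} + 1187\right) + 9448 = \frac{288081}{28} + 9448 = \frac{552625}{28}$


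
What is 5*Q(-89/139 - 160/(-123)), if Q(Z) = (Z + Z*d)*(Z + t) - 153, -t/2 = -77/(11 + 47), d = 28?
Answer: -130788627695/292307409 ≈ -447.44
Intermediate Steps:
t = 77/29 (t = -(-154)/(11 + 47) = -(-154)/58 = -2*(-77/58) = 77/29 ≈ 2.6552)
Q(Z) = -153 + 29*Z*(77/29 + Z) (Q(Z) = (Z + Z*28)*(Z + 77/29) - 153 = (Z + 28*Z)*(77/29 + Z) - 153 = (29*Z)*(77/29 + Z) - 153 = 29*Z*(77/29 + Z) - 153 = -153 + 29*Z*(77/29 + Z))
5*Q(-89/139 - 160/(-123)) = 5*(-153 + 29*(-89/139 - 160/(-123))² + 77*(-89/139 - 160/(-123))) = 5*(-153 + 29*(-89*1/139 - 160*(-1/123))² + 77*(-89*1/139 - 160*(-1/123))) = 5*(-153 + 29*(-89/139 + 160/123)² + 77*(-89/139 + 160/123)) = 5*(-153 + 29*(11293/17097)² + 77*(11293/17097)) = 5*(-153 + 29*(127531849/292307409) + 869561/17097) = 5*(-153 + 3698423621/292307409 + 869561/17097) = 5*(-26157725539/292307409) = -130788627695/292307409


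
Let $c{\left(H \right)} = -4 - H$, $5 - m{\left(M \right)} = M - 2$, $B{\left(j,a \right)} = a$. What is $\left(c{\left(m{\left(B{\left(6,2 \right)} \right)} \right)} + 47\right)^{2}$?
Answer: $1444$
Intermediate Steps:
$m{\left(M \right)} = 7 - M$ ($m{\left(M \right)} = 5 - \left(M - 2\right) = 5 - \left(-2 + M\right) = 7 - M$)
$\left(c{\left(m{\left(B{\left(6,2 \right)} \right)} \right)} + 47\right)^{2} = \left(\left(-4 - \left(7 - 2\right)\right) + 47\right)^{2} = \left(\left(-4 - 5\right) + 47\right)^{2} = \left(-9 + 47\right)^{2} = 38^{2} = 1444$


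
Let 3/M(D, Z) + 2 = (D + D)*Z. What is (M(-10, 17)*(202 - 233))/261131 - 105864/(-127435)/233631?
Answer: 41155698889/8952560813024010 ≈ 4.5971e-6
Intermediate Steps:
M(D, Z) = 3/(-2 + 2*D*Z) (M(D, Z) = 3/(-2 + (D + D)*Z) = 3/(-2 + (2*D)*Z) = 3/(-2 + 2*D*Z))
(M(-10, 17)*(202 - 233))/261131 - 105864/(-127435)/233631 = ((3/(2*(-1 - 10*17)))*(202 - 233))/261131 - 105864/(-127435)/233631 = ((3/(2*(-1 - 170)))*(-31))*(1/261131) - 105864*(-1/127435)*(1/233631) = (((3/2)/(-171))*(-31))*(1/261131) + (9624/11585)*(1/233631) = (((3/2)*(-1/171))*(-31))*(1/261131) + 3208/902205045 = -1/114*(-31)*(1/261131) + 3208/902205045 = (31/114)*(1/261131) + 3208/902205045 = 31/29768934 + 3208/902205045 = 41155698889/8952560813024010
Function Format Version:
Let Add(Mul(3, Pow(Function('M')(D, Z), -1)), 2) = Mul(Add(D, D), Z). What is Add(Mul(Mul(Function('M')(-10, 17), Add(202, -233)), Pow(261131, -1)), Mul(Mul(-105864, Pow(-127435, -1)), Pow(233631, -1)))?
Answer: Rational(41155698889, 8952560813024010) ≈ 4.5971e-6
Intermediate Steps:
Function('M')(D, Z) = Mul(3, Pow(Add(-2, Mul(2, D, Z)), -1)) (Function('M')(D, Z) = Mul(3, Pow(Add(-2, Mul(Add(D, D), Z)), -1)) = Mul(3, Pow(Add(-2, Mul(Mul(2, D), Z)), -1)) = Mul(3, Pow(Add(-2, Mul(2, D, Z)), -1)))
Add(Mul(Mul(Function('M')(-10, 17), Add(202, -233)), Pow(261131, -1)), Mul(Mul(-105864, Pow(-127435, -1)), Pow(233631, -1))) = Add(Mul(Mul(Mul(Rational(3, 2), Pow(Add(-1, Mul(-10, 17)), -1)), Add(202, -233)), Pow(261131, -1)), Mul(Mul(-105864, Pow(-127435, -1)), Pow(233631, -1))) = Add(Mul(Mul(Mul(Rational(3, 2), Pow(Add(-1, -170), -1)), -31), Rational(1, 261131)), Mul(Mul(-105864, Rational(-1, 127435)), Rational(1, 233631))) = Add(Mul(Mul(Mul(Rational(3, 2), Pow(-171, -1)), -31), Rational(1, 261131)), Mul(Rational(9624, 11585), Rational(1, 233631))) = Add(Mul(Mul(Mul(Rational(3, 2), Rational(-1, 171)), -31), Rational(1, 261131)), Rational(3208, 902205045)) = Add(Mul(Mul(Rational(-1, 114), -31), Rational(1, 261131)), Rational(3208, 902205045)) = Add(Mul(Rational(31, 114), Rational(1, 261131)), Rational(3208, 902205045)) = Add(Rational(31, 29768934), Rational(3208, 902205045)) = Rational(41155698889, 8952560813024010)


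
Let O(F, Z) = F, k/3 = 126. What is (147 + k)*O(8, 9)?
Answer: 4200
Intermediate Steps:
k = 378 (k = 3*126 = 378)
(147 + k)*O(8, 9) = (147 + 378)*8 = 525*8 = 4200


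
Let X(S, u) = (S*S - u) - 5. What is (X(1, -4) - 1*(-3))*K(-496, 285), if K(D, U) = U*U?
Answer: 243675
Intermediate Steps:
X(S, u) = -5 + S² - u (X(S, u) = (S² - u) - 5 = -5 + S² - u)
K(D, U) = U²
(X(1, -4) - 1*(-3))*K(-496, 285) = ((-5 + 1² - 1*(-4)) - 1*(-3))*285² = ((-5 + 1 + 4) + 3)*81225 = (0 + 3)*81225 = 3*81225 = 243675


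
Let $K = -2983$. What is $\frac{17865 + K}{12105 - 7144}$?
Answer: $\frac{14882}{4961} \approx 2.9998$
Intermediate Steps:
$\frac{17865 + K}{12105 - 7144} = \frac{17865 - 2983}{12105 - 7144} = \frac{14882}{4961}$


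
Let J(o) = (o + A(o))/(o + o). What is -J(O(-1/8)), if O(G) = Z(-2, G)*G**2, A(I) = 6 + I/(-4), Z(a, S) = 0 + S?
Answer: 12285/8 ≈ 1535.6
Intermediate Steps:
Z(a, S) = S
A(I) = 6 - I/4 (A(I) = 6 + I*(-1/4) = 6 - I/4)
O(G) = G**3 (O(G) = G*G**2 = G**3)
J(o) = (6 + 3*o/4)/(2*o) (J(o) = (o + (6 - o/4))/(o + o) = (6 + 3*o/4)/((2*o)) = (6 + 3*o/4)*(1/(2*o)) = (6 + 3*o/4)/(2*o))
-J(O(-1/8)) = -(3/8 + 3/((-1/8)**3)) = -(3/8 + 3/(-1/512)) = -(3/8 + 3*(-512)) = -(3/8 - 1536) = -1*(-12285/8) = 12285/8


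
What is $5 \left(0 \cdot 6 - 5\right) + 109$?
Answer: $84$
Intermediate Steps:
$5 \left(0 \cdot 6 - 5\right) + 109 = 5 \left(0 - 5\right) + 109 = 5 \left(-5\right) + 109 = -25 + 109 = 84$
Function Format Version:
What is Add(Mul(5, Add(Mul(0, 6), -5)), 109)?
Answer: 84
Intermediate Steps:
Add(Mul(5, Add(Mul(0, 6), -5)), 109) = Add(Mul(5, Add(0, -5)), 109) = Add(Mul(5, -5), 109) = Add(-25, 109) = 84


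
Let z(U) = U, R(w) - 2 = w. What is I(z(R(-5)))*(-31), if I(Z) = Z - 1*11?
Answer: 434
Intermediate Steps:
R(w) = 2 + w
I(Z) = -11 + Z (I(Z) = Z - 11 = -11 + Z)
I(z(R(-5)))*(-31) = (-11 + (2 - 5))*(-31) = (-11 - 3)*(-31) = -14*(-31) = 434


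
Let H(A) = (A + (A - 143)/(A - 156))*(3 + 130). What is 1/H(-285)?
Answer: -63/2379883 ≈ -2.6472e-5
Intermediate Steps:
H(A) = 133*A + 133*(-143 + A)/(-156 + A) (H(A) = (A + (-143 + A)/(-156 + A))*133 = 133*A + 133*(-143 + A)/(-156 + A))
1/H(-285) = 1/(133*(-143 + (-285)² - 155*(-285))/(-156 - 285)) = 1/(133*(-143 + 81225 + 44175)/(-441)) = 1/(133*(-1/441)*125257) = 1/(-2379883/63) = -63/2379883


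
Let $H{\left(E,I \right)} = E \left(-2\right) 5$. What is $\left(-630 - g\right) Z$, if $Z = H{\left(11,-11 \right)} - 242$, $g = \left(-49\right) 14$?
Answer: $-19712$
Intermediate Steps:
$g = -686$
$H{\left(E,I \right)} = - 10 E$ ($H{\left(E,I \right)} = - 2 E 5 = - 10 E$)
$Z = -352$ ($Z = \left(-10\right) 11 - 242 = -110 - 242 = -352$)
$\left(-630 - g\right) Z = \left(-630 - -686\right) \left(-352\right) = \left(-630 + 686\right) \left(-352\right) = 56 \left(-352\right) = -19712$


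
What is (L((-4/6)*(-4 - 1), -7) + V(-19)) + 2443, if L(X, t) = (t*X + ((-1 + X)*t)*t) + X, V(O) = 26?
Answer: 7690/3 ≈ 2563.3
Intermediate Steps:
L(X, t) = X + X*t + t²*(-1 + X) (L(X, t) = (X*t + (t*(-1 + X))*t) + X = (X*t + t²*(-1 + X)) + X = X + X*t + t²*(-1 + X))
(L((-4/6)*(-4 - 1), -7) + V(-19)) + 2443 = (((-4/6)*(-4 - 1) - 1*(-7)² + ((-4/6)*(-4 - 1))*(-7) + ((-4/6)*(-4 - 1))*(-7)²) + 26) + 2443 = ((-4*⅙*(-5) - 1*49 + (-4*⅙*(-5))*(-7) + (-4*⅙*(-5))*49) + 26) + 2443 = ((-⅔*(-5) - 49 - ⅔*(-5)*(-7) - ⅔*(-5)*49) + 26) + 2443 = ((10/3 - 49 + (10/3)*(-7) + (10/3)*49) + 26) + 2443 = ((10/3 - 49 - 70/3 + 490/3) + 26) + 2443 = (283/3 + 26) + 2443 = 361/3 + 2443 = 7690/3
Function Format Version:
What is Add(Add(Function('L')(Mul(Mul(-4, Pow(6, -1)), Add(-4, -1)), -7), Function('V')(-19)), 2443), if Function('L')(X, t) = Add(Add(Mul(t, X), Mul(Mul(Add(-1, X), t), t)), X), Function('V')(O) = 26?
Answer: Rational(7690, 3) ≈ 2563.3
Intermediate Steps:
Function('L')(X, t) = Add(X, Mul(X, t), Mul(Pow(t, 2), Add(-1, X))) (Function('L')(X, t) = Add(Add(Mul(X, t), Mul(Mul(t, Add(-1, X)), t)), X) = Add(Add(Mul(X, t), Mul(Pow(t, 2), Add(-1, X))), X) = Add(X, Mul(X, t), Mul(Pow(t, 2), Add(-1, X))))
Add(Add(Function('L')(Mul(Mul(-4, Pow(6, -1)), Add(-4, -1)), -7), Function('V')(-19)), 2443) = Add(Add(Add(Mul(Mul(-4, Pow(6, -1)), Add(-4, -1)), Mul(-1, Pow(-7, 2)), Mul(Mul(Mul(-4, Pow(6, -1)), Add(-4, -1)), -7), Mul(Mul(Mul(-4, Pow(6, -1)), Add(-4, -1)), Pow(-7, 2))), 26), 2443) = Add(Add(Add(Mul(Mul(-4, Rational(1, 6)), -5), Mul(-1, 49), Mul(Mul(Mul(-4, Rational(1, 6)), -5), -7), Mul(Mul(Mul(-4, Rational(1, 6)), -5), 49)), 26), 2443) = Add(Add(Add(Mul(Rational(-2, 3), -5), -49, Mul(Mul(Rational(-2, 3), -5), -7), Mul(Mul(Rational(-2, 3), -5), 49)), 26), 2443) = Add(Add(Add(Rational(10, 3), -49, Mul(Rational(10, 3), -7), Mul(Rational(10, 3), 49)), 26), 2443) = Add(Add(Add(Rational(10, 3), -49, Rational(-70, 3), Rational(490, 3)), 26), 2443) = Add(Add(Rational(283, 3), 26), 2443) = Add(Rational(361, 3), 2443) = Rational(7690, 3)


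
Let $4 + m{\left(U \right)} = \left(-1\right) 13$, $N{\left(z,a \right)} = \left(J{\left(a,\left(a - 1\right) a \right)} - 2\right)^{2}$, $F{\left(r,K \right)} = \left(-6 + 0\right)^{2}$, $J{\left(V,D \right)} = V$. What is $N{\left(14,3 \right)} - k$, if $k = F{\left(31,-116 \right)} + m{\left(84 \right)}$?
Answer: $-18$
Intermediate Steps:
$F{\left(r,K \right)} = 36$ ($F{\left(r,K \right)} = \left(-6\right)^{2} = 36$)
$N{\left(z,a \right)} = \left(-2 + a\right)^{2}$ ($N{\left(z,a \right)} = \left(a - 2\right)^{2} = \left(-2 + a\right)^{2}$)
$m{\left(U \right)} = -17$ ($m{\left(U \right)} = -4 - 13 = -17$)
$k = 19$ ($k = 36 - 17 = 19$)
$N{\left(14,3 \right)} - k = \left(-2 + 3\right)^{2} - 19 = 1^{2} - 19 = 1 - 19 = -18$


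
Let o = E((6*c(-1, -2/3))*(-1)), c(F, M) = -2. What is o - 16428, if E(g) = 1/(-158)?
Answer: -2595625/158 ≈ -16428.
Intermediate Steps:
E(g) = -1/158
o = -1/158 ≈ -0.0063291
o - 16428 = -1/158 - 16428 = -2595625/158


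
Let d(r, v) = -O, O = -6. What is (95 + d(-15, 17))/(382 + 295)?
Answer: 101/677 ≈ 0.14919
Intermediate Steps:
d(r, v) = 6 (d(r, v) = -1*(-6) = 6)
(95 + d(-15, 17))/(382 + 295) = (95 + 6)/(382 + 295) = 101/677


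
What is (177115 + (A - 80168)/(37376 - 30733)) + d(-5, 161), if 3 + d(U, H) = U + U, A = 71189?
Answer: 16116159/91 ≈ 1.7710e+5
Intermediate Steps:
d(U, H) = -3 + 2*U (d(U, H) = -3 + (U + U) = -3 + 2*U)
(177115 + (A - 80168)/(37376 - 30733)) + d(-5, 161) = (177115 + (71189 - 80168)/(37376 - 30733)) + (-3 + 2*(-5)) = (177115 - 8979/6643) + (-3 - 10) = (177115 - 8979*1/6643) - 13 = (177115 - 123/91) - 13 = 16117342/91 - 13 = 16116159/91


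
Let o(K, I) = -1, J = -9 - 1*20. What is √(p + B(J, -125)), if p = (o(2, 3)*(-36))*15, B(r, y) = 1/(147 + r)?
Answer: √7519078/118 ≈ 23.238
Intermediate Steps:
J = -29 (J = -9 - 20 = -29)
p = 540 (p = -1*(-36)*15 = 36*15 = 540)
√(p + B(J, -125)) = √(540 + 1/(147 - 29)) = √(540 + 1/118) = √(63721/118) = √7519078/118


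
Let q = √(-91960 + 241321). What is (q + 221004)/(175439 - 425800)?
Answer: -221004/250361 - √149361/250361 ≈ -0.88428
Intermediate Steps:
q = √149361 ≈ 386.47
(q + 221004)/(175439 - 425800) = (√149361 + 221004)/(175439 - 425800) = (221004 + √149361)/(-250361) = (221004 + √149361)*(-1/250361) = -221004/250361 - √149361/250361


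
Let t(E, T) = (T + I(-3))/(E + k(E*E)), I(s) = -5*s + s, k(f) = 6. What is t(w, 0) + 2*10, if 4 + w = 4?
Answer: 22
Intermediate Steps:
w = 0 (w = -4 + 4 = 0)
I(s) = -4*s
t(E, T) = (12 + T)/(6 + E) (t(E, T) = (T - 4*(-3))/(E + 6) = (T + 12)/(6 + E) = (12 + T)/(6 + E))
t(w, 0) + 2*10 = (12 + 0)/(6 + 0) + 2*10 = 12/6 + 20 = (1/6)*12 + 20 = 2 + 20 = 22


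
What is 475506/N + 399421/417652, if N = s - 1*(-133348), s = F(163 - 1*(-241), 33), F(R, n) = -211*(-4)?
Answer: 31524391843/7005694648 ≈ 4.4998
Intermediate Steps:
F(R, n) = 844
s = 844
N = 134192 (N = 844 - 1*(-133348) = 844 + 133348 = 134192)
475506/N + 399421/417652 = 475506/134192 + 399421/417652 = 475506*(1/134192) + 399421*(1/417652) = 237753/67096 + 399421/417652 = 31524391843/7005694648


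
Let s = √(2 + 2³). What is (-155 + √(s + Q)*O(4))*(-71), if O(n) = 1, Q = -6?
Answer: 11005 - 71*√(-6 + √10) ≈ 11005.0 - 119.6*I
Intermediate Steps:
s = √10 (s = √(2 + 8) = √10 ≈ 3.1623)
(-155 + √(s + Q)*O(4))*(-71) = (-155 + √(√10 - 6)*1)*(-71) = (-155 + √(-6 + √10)*1)*(-71) = (-155 + √(-6 + √10))*(-71) = 11005 - 71*√(-6 + √10)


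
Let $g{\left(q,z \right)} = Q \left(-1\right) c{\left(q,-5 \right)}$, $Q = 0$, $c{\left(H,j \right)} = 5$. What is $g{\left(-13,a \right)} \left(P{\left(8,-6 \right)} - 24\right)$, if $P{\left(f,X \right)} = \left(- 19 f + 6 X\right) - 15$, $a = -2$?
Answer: $0$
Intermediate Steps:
$g{\left(q,z \right)} = 0$ ($g{\left(q,z \right)} = 0 \left(-1\right) 5 = 0 \cdot 5 = 0$)
$P{\left(f,X \right)} = -15 - 19 f + 6 X$
$g{\left(-13,a \right)} \left(P{\left(8,-6 \right)} - 24\right) = 0 \left(\left(-15 - 152 + 6 \left(-6\right)\right) - 24\right) = 0 \left(\left(-15 - 152 - 36\right) - 24\right) = 0 \left(-203 - 24\right) = 0 \left(-227\right) = 0$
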